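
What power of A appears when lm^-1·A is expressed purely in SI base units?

lm = cd·sr = cd (luminous flux; sr is dimensionless).
So lm⁻¹ = cd⁻¹.
Combining: lm⁻¹·A = cd⁻¹ · A = A·cd⁻¹.
The exponent of A is 1.

1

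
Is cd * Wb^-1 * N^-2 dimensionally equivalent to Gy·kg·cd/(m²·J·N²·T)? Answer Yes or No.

Yes

Left side:
  Wb = V·s (flux: a volt is a weber per second),
      = kg·m²·s⁻²·A⁻¹.
  So Wb⁻¹ = kg⁻¹·m⁻²·s²·A.
  N = kg·m/s² = kg·m·s⁻² (force = mass × acceleration).
  So N⁻² = kg⁻²·m⁻²·s⁴.
  Combining: cd·Wb⁻¹·N⁻² = cd · (kg⁻¹·m⁻²·s²·A) · (kg⁻²·m⁻²·s⁴) = kg⁻³·m⁻⁴·s⁶·A·cd.
Right side:
  J = kg·m²·s⁻².
  So J⁻¹ = kg⁻¹·m⁻²·s².
  N = kg·m·s⁻².
  So N⁻² = kg⁻²·m⁻²·s⁴.
  Gy = m²·s⁻².
  T = kg·s⁻²·A⁻¹.
  So T⁻¹ = kg⁻¹·s²·A.
  Combining: m⁻²·J⁻¹·N⁻²·Gy·kg·T⁻¹·cd = m⁻² · (kg⁻¹·m⁻²·s²) · (kg⁻²·m⁻²·s⁴) · (m²·s⁻²) · kg · (kg⁻¹·s²·A) · cd = kg⁻³·m⁻⁴·s⁶·A·cd.
Both reduce to kg⁻³·m⁻⁴·s⁶·A·cd.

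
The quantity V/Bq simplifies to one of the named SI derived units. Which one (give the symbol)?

Bq = 1/s = s⁻¹ (activity is decays per second).
So Bq⁻¹ = s.
V = W/A (potential = power per current),
    = kg·m²·s⁻³·A⁻¹.
Combining: Bq⁻¹·V = s · (kg·m²·s⁻³·A⁻¹) = kg·m²·s⁻²·A⁻¹.
kg·m²·s⁻²·A⁻¹ is the base-SI form of the weber.

Wb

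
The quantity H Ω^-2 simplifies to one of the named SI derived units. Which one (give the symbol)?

H = kg·m²·s⁻²·A⁻².
Ω = kg·m²·s⁻³·A⁻².
So Ω⁻² = kg⁻²·m⁻⁴·s⁶·A⁴.
Combining: H·Ω⁻² = (kg·m²·s⁻²·A⁻²) · (kg⁻²·m⁻⁴·s⁶·A⁴) = kg⁻¹·m⁻²·s⁴·A².
kg⁻¹·m⁻²·s⁴·A² is the base-SI form of the farad.

F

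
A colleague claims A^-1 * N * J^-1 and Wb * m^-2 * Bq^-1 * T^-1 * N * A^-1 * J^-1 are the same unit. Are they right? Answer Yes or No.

Left side:
  N = kg·m·s⁻².
  J = kg·m²·s⁻².
  So J⁻¹ = kg⁻¹·m⁻²·s².
  Combining: A⁻¹·N·J⁻¹ = A⁻¹ · (kg·m·s⁻²) · (kg⁻¹·m⁻²·s²) = m⁻¹·A⁻¹.
Right side:
  Wb = V·s (flux: a volt is a weber per second),
      = kg·m²·s⁻²·A⁻¹.
  Bq = 1/s = s⁻¹ (activity is decays per second).
  So Bq⁻¹ = s.
  T = Wb/m² (flux density = flux per area),
      = kg·s⁻²·A⁻¹.
  So T⁻¹ = kg⁻¹·s²·A.
  N = kg·m/s² = kg·m·s⁻² (force = mass × acceleration).
  J = N·m (work = force × distance),
      = kg·m²·s⁻².
  So J⁻¹ = kg⁻¹·m⁻²·s².
  Combining: Wb·m⁻²·Bq⁻¹·T⁻¹·N·A⁻¹·J⁻¹ = (kg·m²·s⁻²·A⁻¹) · m⁻² · s · (kg⁻¹·s²·A) · (kg·m·s⁻²) · A⁻¹ · (kg⁻¹·m⁻²·s²) = m⁻¹·s·A⁻¹.
Left is m⁻¹·A⁻¹; right is m⁻¹·s·A⁻¹ — different.

No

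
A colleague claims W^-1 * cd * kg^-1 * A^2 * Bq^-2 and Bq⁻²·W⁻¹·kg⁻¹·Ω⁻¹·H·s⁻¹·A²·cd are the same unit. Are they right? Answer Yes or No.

Left side:
  W = kg·m²·s⁻³.
  So W⁻¹ = kg⁻¹·m⁻²·s³.
  Bq = s⁻¹.
  So Bq⁻² = s².
  Combining: W⁻¹·cd·kg⁻¹·A²·Bq⁻² = (kg⁻¹·m⁻²·s³) · cd · kg⁻¹ · A² · s² = kg⁻²·m⁻²·s⁵·A²·cd.
Right side:
  Bq = 1/s = s⁻¹ (activity is decays per second).
  So Bq⁻² = s².
  W = J/s (power = energy per time),
      = kg·m²·s⁻³.
  So W⁻¹ = kg⁻¹·m⁻²·s³.
  Ω = V/A (resistance = voltage per current),
      = kg·m²·s⁻³·A⁻².
  So Ω⁻¹ = kg⁻¹·m⁻²·s³·A².
  H = Wb/A (inductance = flux per current),
      = kg·m²·s⁻²·A⁻².
  Combining: Bq⁻²·W⁻¹·kg⁻¹·Ω⁻¹·H·s⁻¹·A²·cd = s² · (kg⁻¹·m⁻²·s³) · kg⁻¹ · (kg⁻¹·m⁻²·s³·A²) · (kg·m²·s⁻²·A⁻²) · s⁻¹ · A² · cd = kg⁻²·m⁻²·s⁵·A²·cd.
Both reduce to kg⁻²·m⁻²·s⁵·A²·cd.

Yes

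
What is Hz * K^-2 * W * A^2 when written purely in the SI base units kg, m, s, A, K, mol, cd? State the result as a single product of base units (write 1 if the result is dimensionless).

Hz = 1/s = s⁻¹ (frequency is cycles per second).
W = J/s (power = energy per time),
    = kg·m²·s⁻³.
Combining: Hz·K⁻²·W·A² = s⁻¹ · K⁻² · (kg·m²·s⁻³) · A² = kg·m²·s⁻⁴·A²·K⁻².

kg·m²·s⁻⁴·A²·K⁻²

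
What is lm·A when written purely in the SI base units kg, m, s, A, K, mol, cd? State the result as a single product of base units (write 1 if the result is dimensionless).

A·cd

lm = cd.
Combining: lm·A = cd · A = A·cd.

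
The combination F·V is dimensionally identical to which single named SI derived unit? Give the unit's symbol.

C

F = C/V (capacitance = charge per voltage),
    = A·s/(kg·m²·s⁻³·A⁻¹) (substituting C and V),
    = kg⁻¹·m⁻²·s⁴·A².
V = W/A (potential = power per current),
    = kg·m²·s⁻³·A⁻¹.
Combining: F·V = (kg⁻¹·m⁻²·s⁴·A²) · (kg·m²·s⁻³·A⁻¹) = s·A.
s·A is the base-SI form of the coulomb.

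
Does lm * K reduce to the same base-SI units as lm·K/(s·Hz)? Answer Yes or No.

Left side:
  lm = cd·sr = cd (luminous flux; sr is dimensionless).
  Combining: lm·K = cd · K = K·cd.
Right side:
  lm = cd·sr = cd (luminous flux; sr is dimensionless).
  Hz = 1/s = s⁻¹ (frequency is cycles per second).
  So Hz⁻¹ = s.
  Combining: s⁻¹·lm·Hz⁻¹·K = s⁻¹ · cd · s · K = K·cd.
Both reduce to K·cd.

Yes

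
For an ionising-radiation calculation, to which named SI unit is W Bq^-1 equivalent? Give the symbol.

W = kg·m²·s⁻³.
Bq = s⁻¹.
So Bq⁻¹ = s.
Combining: W·Bq⁻¹ = (kg·m²·s⁻³) · s = kg·m²·s⁻².
kg·m²·s⁻² is the base-SI form of the joule.

J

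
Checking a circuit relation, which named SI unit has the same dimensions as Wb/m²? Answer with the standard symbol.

Wb = V·s (flux: a volt is a weber per second),
    = kg·m²·s⁻²·A⁻¹.
Combining: Wb·m⁻² = (kg·m²·s⁻²·A⁻¹) · m⁻² = kg·s⁻²·A⁻¹.
kg·s⁻²·A⁻¹ is the base-SI form of the tesla.

T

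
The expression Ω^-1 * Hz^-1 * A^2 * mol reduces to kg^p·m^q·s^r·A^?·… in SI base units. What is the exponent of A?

Ω = V/A (resistance = voltage per current),
    = kg·m²·s⁻³·A⁻².
So Ω⁻¹ = kg⁻¹·m⁻²·s³·A².
Hz = 1/s = s⁻¹ (frequency is cycles per second).
So Hz⁻¹ = s.
Combining: Ω⁻¹·Hz⁻¹·A²·mol = (kg⁻¹·m⁻²·s³·A²) · s · A² · mol = kg⁻¹·m⁻²·s⁴·A⁴·mol.
The exponent of A is 4.

4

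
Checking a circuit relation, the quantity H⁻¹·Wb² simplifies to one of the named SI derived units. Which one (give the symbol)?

H = Wb/A (inductance = flux per current),
    = kg·m²·s⁻²·A⁻².
So H⁻¹ = kg⁻¹·m⁻²·s²·A².
Wb = V·s (flux: a volt is a weber per second),
    = kg·m²·s⁻²·A⁻¹.
So Wb² = kg²·m⁴·s⁻⁴·A⁻².
Combining: H⁻¹·Wb² = (kg⁻¹·m⁻²·s²·A²) · (kg²·m⁴·s⁻⁴·A⁻²) = kg·m²·s⁻².
kg·m²·s⁻² is the base-SI form of the joule.

J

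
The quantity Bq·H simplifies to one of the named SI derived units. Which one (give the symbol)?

Bq = s⁻¹.
H = kg·m²·s⁻²·A⁻².
Combining: Bq·H = s⁻¹ · (kg·m²·s⁻²·A⁻²) = kg·m²·s⁻³·A⁻².
kg·m²·s⁻³·A⁻² is the base-SI form of the ohm.

Ω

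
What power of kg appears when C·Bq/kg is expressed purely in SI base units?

C = A·s = s·A (charge = current × time).
Bq = 1/s = s⁻¹ (activity is decays per second).
Combining: C·Bq·kg⁻¹ = (s·A) · s⁻¹ · kg⁻¹ = kg⁻¹·A.
The exponent of kg is -1.

-1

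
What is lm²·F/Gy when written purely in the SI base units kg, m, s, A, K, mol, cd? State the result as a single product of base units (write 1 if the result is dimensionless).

lm = cd.
So lm² = cd².
F = kg⁻¹·m⁻²·s⁴·A².
Gy = m²·s⁻².
So Gy⁻¹ = m⁻²·s².
Combining: lm²·F·Gy⁻¹ = cd² · (kg⁻¹·m⁻²·s⁴·A²) · (m⁻²·s²) = kg⁻¹·m⁻⁴·s⁶·A²·cd².

kg⁻¹·m⁻⁴·s⁶·A²·cd²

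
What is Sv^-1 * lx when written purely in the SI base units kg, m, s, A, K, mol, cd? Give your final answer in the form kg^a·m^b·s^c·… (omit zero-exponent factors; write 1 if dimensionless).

Sv = J/kg (equivalent dose = energy per mass),
    = m²·s⁻².
So Sv⁻¹ = m⁻²·s².
lx = lm/m² (illuminance = luminous flux per area),
    = m⁻²·cd.
Combining: Sv⁻¹·lx = (m⁻²·s²) · (m⁻²·cd) = m⁻⁴·s²·cd.

m⁻⁴·s²·cd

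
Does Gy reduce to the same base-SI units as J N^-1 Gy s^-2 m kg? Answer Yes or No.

No

Left side:
  Gy = J/kg (absorbed dose = energy per mass),
      = m²·s⁻².
Right side:
  J = kg·m²·s⁻².
  N = kg·m·s⁻².
  So N⁻¹ = kg⁻¹·m⁻¹·s².
  Gy = m²·s⁻².
  Combining: J·N⁻¹·Gy·s⁻²·m·kg = (kg·m²·s⁻²) · (kg⁻¹·m⁻¹·s²) · (m²·s⁻²) · s⁻² · m · kg = kg·m⁴·s⁻⁴.
Left is m²·s⁻²; right is kg·m⁴·s⁻⁴ — different.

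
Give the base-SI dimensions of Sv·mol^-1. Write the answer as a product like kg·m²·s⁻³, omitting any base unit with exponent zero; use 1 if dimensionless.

Sv = m²·s⁻².
Combining: Sv·mol⁻¹ = (m²·s⁻²) · mol⁻¹ = m²·s⁻²·mol⁻¹.

m²·s⁻²·mol⁻¹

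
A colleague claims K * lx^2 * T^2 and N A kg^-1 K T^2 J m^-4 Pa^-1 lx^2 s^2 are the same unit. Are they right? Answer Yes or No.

Left side:
  lx = m⁻²·cd.
  So lx² = m⁻⁴·cd².
  T = kg·s⁻²·A⁻¹.
  So T² = kg²·s⁻⁴·A⁻².
  Combining: K·lx²·T² = K · (m⁻⁴·cd²) · (kg²·s⁻⁴·A⁻²) = kg²·m⁻⁴·s⁻⁴·A⁻²·K·cd².
Right side:
  N = kg·m·s⁻².
  T = kg·s⁻²·A⁻¹.
  So T² = kg²·s⁻⁴·A⁻².
  J = kg·m²·s⁻².
  Pa = kg·m⁻¹·s⁻².
  So Pa⁻¹ = kg⁻¹·m·s².
  lx = m⁻²·cd.
  So lx² = m⁻⁴·cd².
  Combining: N·A·kg⁻¹·K·T²·J·m⁻⁴·Pa⁻¹·lx²·s² = (kg·m·s⁻²) · A · kg⁻¹ · K · (kg²·s⁻⁴·A⁻²) · (kg·m²·s⁻²) · m⁻⁴ · (kg⁻¹·m·s²) · (m⁻⁴·cd²) · s² = kg²·m⁻⁴·s⁻⁴·A⁻¹·K·cd².
Left is kg²·m⁻⁴·s⁻⁴·A⁻²·K·cd²; right is kg²·m⁻⁴·s⁻⁴·A⁻¹·K·cd² — different.

No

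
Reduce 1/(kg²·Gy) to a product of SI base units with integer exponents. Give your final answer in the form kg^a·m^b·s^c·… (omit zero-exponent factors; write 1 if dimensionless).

kg⁻²·m⁻²·s²

Gy = m²·s⁻².
So Gy⁻¹ = m⁻²·s².
Combining: kg⁻²·Gy⁻¹ = kg⁻² · (m⁻²·s²) = kg⁻²·m⁻²·s².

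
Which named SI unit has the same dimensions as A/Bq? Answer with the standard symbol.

Bq = 1/s = s⁻¹ (activity is decays per second).
So Bq⁻¹ = s.
Combining: A·Bq⁻¹ = A · s = s·A.
s·A is the base-SI form of the coulomb.

C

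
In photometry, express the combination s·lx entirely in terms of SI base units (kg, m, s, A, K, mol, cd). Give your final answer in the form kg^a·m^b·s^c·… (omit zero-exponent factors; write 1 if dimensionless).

m⁻²·s·cd

lx = lm/m² (illuminance = luminous flux per area),
    = m⁻²·cd.
Combining: s·lx = s · (m⁻²·cd) = m⁻²·s·cd.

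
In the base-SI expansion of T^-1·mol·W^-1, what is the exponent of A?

T = kg·s⁻²·A⁻¹.
So T⁻¹ = kg⁻¹·s²·A.
W = kg·m²·s⁻³.
So W⁻¹ = kg⁻¹·m⁻²·s³.
Combining: T⁻¹·mol·W⁻¹ = (kg⁻¹·s²·A) · mol · (kg⁻¹·m⁻²·s³) = kg⁻²·m⁻²·s⁵·A·mol.
The exponent of A is 1.

1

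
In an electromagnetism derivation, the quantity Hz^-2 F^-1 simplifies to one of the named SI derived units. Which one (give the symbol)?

H

Hz = s⁻¹.
So Hz⁻² = s².
F = kg⁻¹·m⁻²·s⁴·A².
So F⁻¹ = kg·m²·s⁻⁴·A⁻².
Combining: Hz⁻²·F⁻¹ = s² · (kg·m²·s⁻⁴·A⁻²) = kg·m²·s⁻²·A⁻².
kg·m²·s⁻²·A⁻² is the base-SI form of the henry.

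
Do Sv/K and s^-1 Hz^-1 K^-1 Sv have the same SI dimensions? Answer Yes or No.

Left side:
  Sv = m²·s⁻².
  Combining: K⁻¹·Sv = K⁻¹ · (m²·s⁻²) = m²·s⁻²·K⁻¹.
Right side:
  Hz = s⁻¹.
  So Hz⁻¹ = s.
  Sv = m²·s⁻².
  Combining: s⁻¹·Hz⁻¹·K⁻¹·Sv = s⁻¹ · s · K⁻¹ · (m²·s⁻²) = m²·s⁻²·K⁻¹.
Both reduce to m²·s⁻²·K⁻¹.

Yes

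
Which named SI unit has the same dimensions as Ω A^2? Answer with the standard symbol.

W

Ω = V/A (resistance = voltage per current),
    = kg·m²·s⁻³·A⁻².
Combining: Ω·A² = (kg·m²·s⁻³·A⁻²) · A² = kg·m²·s⁻³.
kg·m²·s⁻³ is the base-SI form of the watt.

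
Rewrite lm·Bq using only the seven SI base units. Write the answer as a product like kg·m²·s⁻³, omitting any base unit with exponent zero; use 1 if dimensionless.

lm = cd.
Bq = s⁻¹.
Combining: lm·Bq = cd · s⁻¹ = s⁻¹·cd.

s⁻¹·cd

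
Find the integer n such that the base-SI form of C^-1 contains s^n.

C = s·A.
So C⁻¹ = s⁻¹·A⁻¹.
The exponent of s is -1.

-1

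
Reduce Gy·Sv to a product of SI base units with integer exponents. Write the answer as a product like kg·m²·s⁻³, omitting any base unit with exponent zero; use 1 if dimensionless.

Gy = m²·s⁻².
Sv = m²·s⁻².
Combining: Gy·Sv = (m²·s⁻²) · (m²·s⁻²) = m⁴·s⁻⁴.

m⁴·s⁻⁴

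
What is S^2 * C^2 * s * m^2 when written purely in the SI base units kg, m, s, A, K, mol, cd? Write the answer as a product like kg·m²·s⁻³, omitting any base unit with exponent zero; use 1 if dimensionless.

S = kg⁻¹·m⁻²·s³·A².
So S² = kg⁻²·m⁻⁴·s⁶·A⁴.
C = s·A.
So C² = s²·A².
Combining: S²·C²·s·m² = (kg⁻²·m⁻⁴·s⁶·A⁴) · (s²·A²) · s · m² = kg⁻²·m⁻²·s⁹·A⁶.

kg⁻²·m⁻²·s⁹·A⁶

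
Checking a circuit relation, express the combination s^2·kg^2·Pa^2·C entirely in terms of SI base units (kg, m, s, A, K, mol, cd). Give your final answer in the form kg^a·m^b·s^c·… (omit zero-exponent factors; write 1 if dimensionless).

Pa = N/m² (pressure = force per area),
    = kg·m⁻¹·s⁻².
So Pa² = kg²·m⁻²·s⁻⁴.
C = A·s = s·A (charge = current × time).
Combining: s²·kg²·Pa²·C = s² · kg² · (kg²·m⁻²·s⁻⁴) · (s·A) = kg⁴·m⁻²·s⁻¹·A.

kg⁴·m⁻²·s⁻¹·A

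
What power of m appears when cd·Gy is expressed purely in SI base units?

2

Gy = m²·s⁻².
Combining: cd·Gy = cd · (m²·s⁻²) = m²·s⁻²·cd.
The exponent of m is 2.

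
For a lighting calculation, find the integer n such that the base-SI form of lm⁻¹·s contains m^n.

0

lm = cd·sr = cd (luminous flux; sr is dimensionless).
So lm⁻¹ = cd⁻¹.
Combining: lm⁻¹·s = cd⁻¹ · s = s·cd⁻¹.
The exponent of m is 0.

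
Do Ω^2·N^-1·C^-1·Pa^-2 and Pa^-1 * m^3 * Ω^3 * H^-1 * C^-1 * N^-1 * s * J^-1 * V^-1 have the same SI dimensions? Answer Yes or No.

Left side:
  Ω = kg·m²·s⁻³·A⁻².
  So Ω² = kg²·m⁴·s⁻⁶·A⁻⁴.
  N = kg·m·s⁻².
  So N⁻¹ = kg⁻¹·m⁻¹·s².
  C = s·A.
  So C⁻¹ = s⁻¹·A⁻¹.
  Pa = kg·m⁻¹·s⁻².
  So Pa⁻² = kg⁻²·m²·s⁴.
  Combining: Ω²·N⁻¹·C⁻¹·Pa⁻² = (kg²·m⁴·s⁻⁶·A⁻⁴) · (kg⁻¹·m⁻¹·s²) · (s⁻¹·A⁻¹) · (kg⁻²·m²·s⁴) = kg⁻¹·m⁵·s⁻¹·A⁻⁵.
Right side:
  Pa = kg·m⁻¹·s⁻².
  So Pa⁻¹ = kg⁻¹·m·s².
  Ω = kg·m²·s⁻³·A⁻².
  So Ω³ = kg³·m⁶·s⁻⁹·A⁻⁶.
  H = kg·m²·s⁻²·A⁻².
  So H⁻¹ = kg⁻¹·m⁻²·s²·A².
  C = s·A.
  So C⁻¹ = s⁻¹·A⁻¹.
  N = kg·m·s⁻².
  So N⁻¹ = kg⁻¹·m⁻¹·s².
  J = kg·m²·s⁻².
  So J⁻¹ = kg⁻¹·m⁻²·s².
  V = kg·m²·s⁻³·A⁻¹.
  So V⁻¹ = kg⁻¹·m⁻²·s³·A.
  Combining: Pa⁻¹·m³·Ω³·H⁻¹·C⁻¹·N⁻¹·s·J⁻¹·V⁻¹ = (kg⁻¹·m·s²) · m³ · (kg³·m⁶·s⁻⁹·A⁻⁶) · (kg⁻¹·m⁻²·s²·A²) · (s⁻¹·A⁻¹) · (kg⁻¹·m⁻¹·s²) · s · (kg⁻¹·m⁻²·s²) · (kg⁻¹·m⁻²·s³·A) = kg⁻²·m³·s²·A⁻⁴.
Left is kg⁻¹·m⁵·s⁻¹·A⁻⁵; right is kg⁻²·m³·s²·A⁻⁴ — different.

No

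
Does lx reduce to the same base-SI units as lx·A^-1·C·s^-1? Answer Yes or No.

Yes

Left side:
  lx = lm/m² (illuminance = luminous flux per area),
      = m⁻²·cd.
Right side:
  lx = m⁻²·cd.
  C = s·A.
  Combining: lx·A⁻¹·C·s⁻¹ = (m⁻²·cd) · A⁻¹ · (s·A) · s⁻¹ = m⁻²·cd.
Both reduce to m⁻²·cd.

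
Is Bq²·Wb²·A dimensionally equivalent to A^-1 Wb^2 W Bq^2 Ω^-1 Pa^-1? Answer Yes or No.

No

Left side:
  Bq = 1/s = s⁻¹ (activity is decays per second).
  So Bq² = s⁻².
  Wb = V·s (flux: a volt is a weber per second),
      = kg·m²·s⁻²·A⁻¹.
  So Wb² = kg²·m⁴·s⁻⁴·A⁻².
  Combining: Bq²·Wb²·A = s⁻² · (kg²·m⁴·s⁻⁴·A⁻²) · A = kg²·m⁴·s⁻⁶·A⁻¹.
Right side:
  Wb = kg·m²·s⁻²·A⁻¹.
  So Wb² = kg²·m⁴·s⁻⁴·A⁻².
  W = kg·m²·s⁻³.
  Bq = s⁻¹.
  So Bq² = s⁻².
  Ω = kg·m²·s⁻³·A⁻².
  So Ω⁻¹ = kg⁻¹·m⁻²·s³·A².
  Pa = kg·m⁻¹·s⁻².
  So Pa⁻¹ = kg⁻¹·m·s².
  Combining: A⁻¹·Wb²·W·Bq²·Ω⁻¹·Pa⁻¹ = A⁻¹ · (kg²·m⁴·s⁻⁴·A⁻²) · (kg·m²·s⁻³) · s⁻² · (kg⁻¹·m⁻²·s³·A²) · (kg⁻¹·m·s²) = kg·m⁵·s⁻⁴·A⁻¹.
Left is kg²·m⁴·s⁻⁶·A⁻¹; right is kg·m⁵·s⁻⁴·A⁻¹ — different.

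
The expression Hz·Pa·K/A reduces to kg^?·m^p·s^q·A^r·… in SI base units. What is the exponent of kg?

1

Hz = 1/s = s⁻¹ (frequency is cycles per second).
Pa = N/m² (pressure = force per area),
    = kg·m⁻¹·s⁻².
Combining: A⁻¹·Hz·Pa·K = A⁻¹ · s⁻¹ · (kg·m⁻¹·s⁻²) · K = kg·m⁻¹·s⁻³·A⁻¹·K.
The exponent of kg is 1.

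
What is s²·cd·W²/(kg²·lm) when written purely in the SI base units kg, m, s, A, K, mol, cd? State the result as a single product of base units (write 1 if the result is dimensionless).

lm = cd·sr = cd (luminous flux; sr is dimensionless).
So lm⁻¹ = cd⁻¹.
W = J/s (power = energy per time),
    = kg·m²·s⁻³.
So W² = kg²·m⁴·s⁻⁶.
Combining: kg⁻²·s²·cd·lm⁻¹·W² = kg⁻² · s² · cd · cd⁻¹ · (kg²·m⁴·s⁻⁶) = m⁴·s⁻⁴.

m⁴·s⁻⁴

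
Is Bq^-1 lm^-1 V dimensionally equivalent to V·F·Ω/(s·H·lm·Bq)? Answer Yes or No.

No

Left side:
  Bq = s⁻¹.
  So Bq⁻¹ = s.
  lm = cd.
  So lm⁻¹ = cd⁻¹.
  V = kg·m²·s⁻³·A⁻¹.
  Combining: Bq⁻¹·lm⁻¹·V = s · cd⁻¹ · (kg·m²·s⁻³·A⁻¹) = kg·m²·s⁻²·A⁻¹·cd⁻¹.
Right side:
  H = kg·m²·s⁻²·A⁻².
  So H⁻¹ = kg⁻¹·m⁻²·s²·A².
  V = kg·m²·s⁻³·A⁻¹.
  F = kg⁻¹·m⁻²·s⁴·A².
  lm = cd.
  So lm⁻¹ = cd⁻¹.
  Bq = s⁻¹.
  So Bq⁻¹ = s.
  Ω = kg·m²·s⁻³·A⁻².
  Combining: s⁻¹·H⁻¹·V·F·lm⁻¹·Bq⁻¹·Ω = s⁻¹ · (kg⁻¹·m⁻²·s²·A²) · (kg·m²·s⁻³·A⁻¹) · (kg⁻¹·m⁻²·s⁴·A²) · cd⁻¹ · s · (kg·m²·s⁻³·A⁻²) = A·cd⁻¹.
Left is kg·m²·s⁻²·A⁻¹·cd⁻¹; right is A·cd⁻¹ — different.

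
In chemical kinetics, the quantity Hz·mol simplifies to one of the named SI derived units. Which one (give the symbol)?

kat

Hz = s⁻¹.
Combining: Hz·mol = s⁻¹ · mol = s⁻¹·mol.
s⁻¹·mol is the base-SI form of the katal.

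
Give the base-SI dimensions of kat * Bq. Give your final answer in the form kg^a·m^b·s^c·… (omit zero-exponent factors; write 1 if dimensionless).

s⁻²·mol

kat = mol/s = s⁻¹·mol (catalytic activity).
Bq = 1/s = s⁻¹ (activity is decays per second).
Combining: kat·Bq = (s⁻¹·mol) · s⁻¹ = s⁻²·mol.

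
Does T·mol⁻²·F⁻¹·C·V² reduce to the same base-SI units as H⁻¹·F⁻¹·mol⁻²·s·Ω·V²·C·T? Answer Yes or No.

Left side:
  T = kg·s⁻²·A⁻¹.
  F = kg⁻¹·m⁻²·s⁴·A².
  So F⁻¹ = kg·m²·s⁻⁴·A⁻².
  C = s·A.
  V = kg·m²·s⁻³·A⁻¹.
  So V² = kg²·m⁴·s⁻⁶·A⁻².
  Combining: T·mol⁻²·F⁻¹·C·V² = (kg·s⁻²·A⁻¹) · mol⁻² · (kg·m²·s⁻⁴·A⁻²) · (s·A) · (kg²·m⁴·s⁻⁶·A⁻²) = kg⁴·m⁶·s⁻¹¹·A⁻⁴·mol⁻².
Right side:
  H = kg·m²·s⁻²·A⁻².
  So H⁻¹ = kg⁻¹·m⁻²·s²·A².
  F = kg⁻¹·m⁻²·s⁴·A².
  So F⁻¹ = kg·m²·s⁻⁴·A⁻².
  Ω = kg·m²·s⁻³·A⁻².
  V = kg·m²·s⁻³·A⁻¹.
  So V² = kg²·m⁴·s⁻⁶·A⁻².
  C = s·A.
  T = kg·s⁻²·A⁻¹.
  Combining: H⁻¹·F⁻¹·mol⁻²·s·Ω·V²·C·T = (kg⁻¹·m⁻²·s²·A²) · (kg·m²·s⁻⁴·A⁻²) · mol⁻² · s · (kg·m²·s⁻³·A⁻²) · (kg²·m⁴·s⁻⁶·A⁻²) · (s·A) · (kg·s⁻²·A⁻¹) = kg⁴·m⁶·s⁻¹¹·A⁻⁴·mol⁻².
Both reduce to kg⁴·m⁶·s⁻¹¹·A⁻⁴·mol⁻².

Yes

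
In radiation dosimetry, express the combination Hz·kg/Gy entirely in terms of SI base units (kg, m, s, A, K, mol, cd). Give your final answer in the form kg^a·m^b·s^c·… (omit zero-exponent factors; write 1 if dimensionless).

Hz = 1/s = s⁻¹ (frequency is cycles per second).
Gy = J/kg (absorbed dose = energy per mass),
    = m²·s⁻².
So Gy⁻¹ = m⁻²·s².
Combining: Hz·Gy⁻¹·kg = s⁻¹ · (m⁻²·s²) · kg = kg·m⁻²·s.

kg·m⁻²·s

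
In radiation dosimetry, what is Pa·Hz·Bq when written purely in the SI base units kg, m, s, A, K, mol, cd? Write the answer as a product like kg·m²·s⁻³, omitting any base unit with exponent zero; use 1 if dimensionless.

Pa = N/m² (pressure = force per area),
    = kg·m⁻¹·s⁻².
Hz = 1/s = s⁻¹ (frequency is cycles per second).
Bq = 1/s = s⁻¹ (activity is decays per second).
Combining: Pa·Hz·Bq = (kg·m⁻¹·s⁻²) · s⁻¹ · s⁻¹ = kg·m⁻¹·s⁻⁴.

kg·m⁻¹·s⁻⁴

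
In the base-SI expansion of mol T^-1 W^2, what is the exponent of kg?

1

T = Wb/m² (flux density = flux per area),
    = kg·s⁻²·A⁻¹.
So T⁻¹ = kg⁻¹·s²·A.
W = J/s (power = energy per time),
    = kg·m²·s⁻³.
So W² = kg²·m⁴·s⁻⁶.
Combining: mol·T⁻¹·W² = mol · (kg⁻¹·s²·A) · (kg²·m⁴·s⁻⁶) = kg·m⁴·s⁻⁴·A·mol.
The exponent of kg is 1.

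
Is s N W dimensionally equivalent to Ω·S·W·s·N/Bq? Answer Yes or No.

No

Left side:
  N = kg·m/s² = kg·m·s⁻² (force = mass × acceleration).
  W = J/s (power = energy per time),
      = kg·m²·s⁻³.
  Combining: s·N·W = s · (kg·m·s⁻²) · (kg·m²·s⁻³) = kg²·m³·s⁻⁴.
Right side:
  Ω = V/A (resistance = voltage per current),
      = kg·m²·s⁻³·A⁻².
  S = 1/Ω (conductance is reciprocal resistance),
      = kg⁻¹·m⁻²·s³·A².
  W = J/s (power = energy per time),
      = kg·m²·s⁻³.
  Bq = 1/s = s⁻¹ (activity is decays per second).
  So Bq⁻¹ = s.
  N = kg·m/s² = kg·m·s⁻² (force = mass × acceleration).
  Combining: Ω·S·W·s·Bq⁻¹·N = (kg·m²·s⁻³·A⁻²) · (kg⁻¹·m⁻²·s³·A²) · (kg·m²·s⁻³) · s · s · (kg·m·s⁻²) = kg²·m³·s⁻³.
Left is kg²·m³·s⁻⁴; right is kg²·m³·s⁻³ — different.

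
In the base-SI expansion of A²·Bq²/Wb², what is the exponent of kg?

-2

Wb = V·s (flux: a volt is a weber per second),
    = kg·m²·s⁻²·A⁻¹.
So Wb⁻² = kg⁻²·m⁻⁴·s⁴·A².
Bq = 1/s = s⁻¹ (activity is decays per second).
So Bq² = s⁻².
Combining: A²·Wb⁻²·Bq² = A² · (kg⁻²·m⁻⁴·s⁴·A²) · s⁻² = kg⁻²·m⁻⁴·s²·A⁴.
The exponent of kg is -2.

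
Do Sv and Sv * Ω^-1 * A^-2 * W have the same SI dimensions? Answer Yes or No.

Left side:
  Sv = m²·s⁻².
Right side:
  Sv = J/kg (equivalent dose = energy per mass),
      = m²·s⁻².
  Ω = V/A (resistance = voltage per current),
      = kg·m²·s⁻³·A⁻².
  So Ω⁻¹ = kg⁻¹·m⁻²·s³·A².
  W = J/s (power = energy per time),
      = kg·m²·s⁻³.
  Combining: Sv·Ω⁻¹·A⁻²·W = (m²·s⁻²) · (kg⁻¹·m⁻²·s³·A²) · A⁻² · (kg·m²·s⁻³) = m²·s⁻².
Both reduce to m²·s⁻².

Yes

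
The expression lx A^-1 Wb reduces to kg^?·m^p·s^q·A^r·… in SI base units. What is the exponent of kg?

1

lx = lm/m² (illuminance = luminous flux per area),
    = m⁻²·cd.
Wb = V·s (flux: a volt is a weber per second),
    = kg·m²·s⁻²·A⁻¹.
Combining: lx·A⁻¹·Wb = (m⁻²·cd) · A⁻¹ · (kg·m²·s⁻²·A⁻¹) = kg·s⁻²·A⁻²·cd.
The exponent of kg is 1.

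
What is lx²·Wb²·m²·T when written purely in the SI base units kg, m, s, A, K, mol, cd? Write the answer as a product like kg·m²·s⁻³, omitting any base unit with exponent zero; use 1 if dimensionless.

kg³·m²·s⁻⁶·A⁻³·cd²

lx = m⁻²·cd.
So lx² = m⁻⁴·cd².
Wb = kg·m²·s⁻²·A⁻¹.
So Wb² = kg²·m⁴·s⁻⁴·A⁻².
T = kg·s⁻²·A⁻¹.
Combining: lx²·Wb²·m²·T = (m⁻⁴·cd²) · (kg²·m⁴·s⁻⁴·A⁻²) · m² · (kg·s⁻²·A⁻¹) = kg³·m²·s⁻⁶·A⁻³·cd².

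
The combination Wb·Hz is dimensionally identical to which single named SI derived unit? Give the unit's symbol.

Wb = kg·m²·s⁻²·A⁻¹.
Hz = s⁻¹.
Combining: Wb·Hz = (kg·m²·s⁻²·A⁻¹) · s⁻¹ = kg·m²·s⁻³·A⁻¹.
kg·m²·s⁻³·A⁻¹ is the base-SI form of the volt.

V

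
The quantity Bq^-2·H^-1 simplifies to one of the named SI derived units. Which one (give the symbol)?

Bq = s⁻¹.
So Bq⁻² = s².
H = kg·m²·s⁻²·A⁻².
So H⁻¹ = kg⁻¹·m⁻²·s²·A².
Combining: Bq⁻²·H⁻¹ = s² · (kg⁻¹·m⁻²·s²·A²) = kg⁻¹·m⁻²·s⁴·A².
kg⁻¹·m⁻²·s⁴·A² is the base-SI form of the farad.

F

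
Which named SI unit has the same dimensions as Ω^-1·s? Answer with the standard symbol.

F

Ω = V/A (resistance = voltage per current),
    = kg·m²·s⁻³·A⁻².
So Ω⁻¹ = kg⁻¹·m⁻²·s³·A².
Combining: Ω⁻¹·s = (kg⁻¹·m⁻²·s³·A²) · s = kg⁻¹·m⁻²·s⁴·A².
kg⁻¹·m⁻²·s⁴·A² is the base-SI form of the farad.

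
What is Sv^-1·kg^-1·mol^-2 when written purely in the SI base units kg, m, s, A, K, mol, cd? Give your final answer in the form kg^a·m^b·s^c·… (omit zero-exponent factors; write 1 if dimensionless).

kg⁻¹·m⁻²·s²·mol⁻²

Sv = J/kg (equivalent dose = energy per mass),
    = m²·s⁻².
So Sv⁻¹ = m⁻²·s².
Combining: Sv⁻¹·kg⁻¹·mol⁻² = (m⁻²·s²) · kg⁻¹ · mol⁻² = kg⁻¹·m⁻²·s²·mol⁻².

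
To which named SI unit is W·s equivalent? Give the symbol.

J

W = kg·m²·s⁻³.
Combining: W·s = (kg·m²·s⁻³) · s = kg·m²·s⁻².
kg·m²·s⁻² is the base-SI form of the joule.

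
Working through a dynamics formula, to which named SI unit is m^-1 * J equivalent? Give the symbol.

N

J = N·m (work = force × distance),
    = kg·m²·s⁻².
Combining: m⁻¹·J = m⁻¹ · (kg·m²·s⁻²) = kg·m·s⁻².
kg·m·s⁻² is the base-SI form of the newton.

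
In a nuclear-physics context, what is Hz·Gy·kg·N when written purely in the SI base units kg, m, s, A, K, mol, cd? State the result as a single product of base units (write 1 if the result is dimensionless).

kg²·m³·s⁻⁵

Hz = s⁻¹.
Gy = m²·s⁻².
N = kg·m·s⁻².
Combining: Hz·Gy·kg·N = s⁻¹ · (m²·s⁻²) · kg · (kg·m·s⁻²) = kg²·m³·s⁻⁵.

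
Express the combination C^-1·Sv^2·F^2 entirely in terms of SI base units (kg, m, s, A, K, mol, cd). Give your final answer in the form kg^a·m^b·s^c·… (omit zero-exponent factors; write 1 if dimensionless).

C = s·A.
So C⁻¹ = s⁻¹·A⁻¹.
Sv = m²·s⁻².
So Sv² = m⁴·s⁻⁴.
F = kg⁻¹·m⁻²·s⁴·A².
So F² = kg⁻²·m⁻⁴·s⁸·A⁴.
Combining: C⁻¹·Sv²·F² = (s⁻¹·A⁻¹) · (m⁴·s⁻⁴) · (kg⁻²·m⁻⁴·s⁸·A⁴) = kg⁻²·s³·A³.

kg⁻²·s³·A³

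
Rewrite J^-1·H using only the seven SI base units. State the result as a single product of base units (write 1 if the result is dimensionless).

A⁻²

J = N·m (work = force × distance),
    = kg·m²·s⁻².
So J⁻¹ = kg⁻¹·m⁻²·s².
H = Wb/A (inductance = flux per current),
    = kg·m²·s⁻²·A⁻².
Combining: J⁻¹·H = (kg⁻¹·m⁻²·s²) · (kg·m²·s⁻²·A⁻²) = A⁻².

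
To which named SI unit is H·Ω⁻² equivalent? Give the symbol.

F

H = Wb/A (inductance = flux per current),
    = kg·m²·s⁻²·A⁻².
Ω = V/A (resistance = voltage per current),
    = kg·m²·s⁻³·A⁻².
So Ω⁻² = kg⁻²·m⁻⁴·s⁶·A⁴.
Combining: H·Ω⁻² = (kg·m²·s⁻²·A⁻²) · (kg⁻²·m⁻⁴·s⁶·A⁴) = kg⁻¹·m⁻²·s⁴·A².
kg⁻¹·m⁻²·s⁴·A² is the base-SI form of the farad.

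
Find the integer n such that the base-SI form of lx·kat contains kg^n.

0

lx = lm/m² (illuminance = luminous flux per area),
    = m⁻²·cd.
kat = mol/s = s⁻¹·mol (catalytic activity).
Combining: lx·kat = (m⁻²·cd) · (s⁻¹·mol) = m⁻²·s⁻¹·mol·cd.
The exponent of kg is 0.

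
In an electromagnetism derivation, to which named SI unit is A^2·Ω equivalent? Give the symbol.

Ω = V/A (resistance = voltage per current),
    = kg·m²·s⁻³·A⁻².
Combining: A²·Ω = A² · (kg·m²·s⁻³·A⁻²) = kg·m²·s⁻³.
kg·m²·s⁻³ is the base-SI form of the watt.

W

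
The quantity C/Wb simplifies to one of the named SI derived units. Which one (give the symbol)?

S

Wb = V·s (flux: a volt is a weber per second),
    = kg·m²·s⁻²·A⁻¹.
So Wb⁻¹ = kg⁻¹·m⁻²·s²·A.
C = A·s = s·A (charge = current × time).
Combining: Wb⁻¹·C = (kg⁻¹·m⁻²·s²·A) · (s·A) = kg⁻¹·m⁻²·s³·A².
kg⁻¹·m⁻²·s³·A² is the base-SI form of the siemens.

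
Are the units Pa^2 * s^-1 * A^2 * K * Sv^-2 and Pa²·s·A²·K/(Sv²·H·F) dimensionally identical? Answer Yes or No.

Left side:
  Pa = kg·m⁻¹·s⁻².
  So Pa² = kg²·m⁻²·s⁻⁴.
  Sv = m²·s⁻².
  So Sv⁻² = m⁻⁴·s⁴.
  Combining: Pa²·s⁻¹·A²·K·Sv⁻² = (kg²·m⁻²·s⁻⁴) · s⁻¹ · A² · K · (m⁻⁴·s⁴) = kg²·m⁻⁶·s⁻¹·A²·K.
Right side:
  Sv = m²·s⁻².
  So Sv⁻² = m⁻⁴·s⁴.
  Pa = kg·m⁻¹·s⁻².
  So Pa² = kg²·m⁻²·s⁻⁴.
  H = kg·m²·s⁻²·A⁻².
  So H⁻¹ = kg⁻¹·m⁻²·s²·A².
  F = kg⁻¹·m⁻²·s⁴·A².
  So F⁻¹ = kg·m²·s⁻⁴·A⁻².
  Combining: Sv⁻²·Pa²·H⁻¹·F⁻¹·s·A²·K = (m⁻⁴·s⁴) · (kg²·m⁻²·s⁻⁴) · (kg⁻¹·m⁻²·s²·A²) · (kg·m²·s⁻⁴·A⁻²) · s · A² · K = kg²·m⁻⁶·s⁻¹·A²·K.
Both reduce to kg²·m⁻⁶·s⁻¹·A²·K.

Yes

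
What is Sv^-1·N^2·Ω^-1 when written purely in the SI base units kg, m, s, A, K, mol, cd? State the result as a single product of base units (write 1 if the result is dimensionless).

kg·m⁻²·s·A²

Sv = J/kg (equivalent dose = energy per mass),
    = m²·s⁻².
So Sv⁻¹ = m⁻²·s².
N = kg·m/s² = kg·m·s⁻² (force = mass × acceleration).
So N² = kg²·m²·s⁻⁴.
Ω = V/A (resistance = voltage per current),
    = kg·m²·s⁻³·A⁻².
So Ω⁻¹ = kg⁻¹·m⁻²·s³·A².
Combining: Sv⁻¹·N²·Ω⁻¹ = (m⁻²·s²) · (kg²·m²·s⁻⁴) · (kg⁻¹·m⁻²·s³·A²) = kg·m⁻²·s·A².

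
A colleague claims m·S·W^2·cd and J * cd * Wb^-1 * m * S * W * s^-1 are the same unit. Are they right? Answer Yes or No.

Left side:
  S = 1/Ω (conductance is reciprocal resistance),
      = kg⁻¹·m⁻²·s³·A².
  W = J/s (power = energy per time),
      = kg·m²·s⁻³.
  So W² = kg²·m⁴·s⁻⁶.
  Combining: m·S·W²·cd = m · (kg⁻¹·m⁻²·s³·A²) · (kg²·m⁴·s⁻⁶) · cd = kg·m³·s⁻³·A²·cd.
Right side:
  J = kg·m²·s⁻².
  Wb = kg·m²·s⁻²·A⁻¹.
  So Wb⁻¹ = kg⁻¹·m⁻²·s²·A.
  S = kg⁻¹·m⁻²·s³·A².
  W = kg·m²·s⁻³.
  Combining: J·cd·Wb⁻¹·m·S·W·s⁻¹ = (kg·m²·s⁻²) · cd · (kg⁻¹·m⁻²·s²·A) · m · (kg⁻¹·m⁻²·s³·A²) · (kg·m²·s⁻³) · s⁻¹ = m·s⁻¹·A³·cd.
Left is kg·m³·s⁻³·A²·cd; right is m·s⁻¹·A³·cd — different.

No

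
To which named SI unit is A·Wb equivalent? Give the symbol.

Wb = V·s (flux: a volt is a weber per second),
    = kg·m²·s⁻²·A⁻¹.
Combining: A·Wb = A · (kg·m²·s⁻²·A⁻¹) = kg·m²·s⁻².
kg·m²·s⁻² is the base-SI form of the joule.

J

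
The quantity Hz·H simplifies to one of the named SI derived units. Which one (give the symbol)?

Ω

Hz = s⁻¹.
H = kg·m²·s⁻²·A⁻².
Combining: Hz·H = s⁻¹ · (kg·m²·s⁻²·A⁻²) = kg·m²·s⁻³·A⁻².
kg·m²·s⁻³·A⁻² is the base-SI form of the ohm.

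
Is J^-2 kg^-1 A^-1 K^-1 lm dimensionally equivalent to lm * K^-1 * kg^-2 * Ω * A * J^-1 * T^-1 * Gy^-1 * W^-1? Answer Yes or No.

Left side:
  J = N·m (work = force × distance),
      = kg·m²·s⁻².
  So J⁻² = kg⁻²·m⁻⁴·s⁴.
  lm = cd·sr = cd (luminous flux; sr is dimensionless).
  Combining: J⁻²·kg⁻¹·A⁻¹·K⁻¹·lm = (kg⁻²·m⁻⁴·s⁴) · kg⁻¹ · A⁻¹ · K⁻¹ · cd = kg⁻³·m⁻⁴·s⁴·A⁻¹·K⁻¹·cd.
Right side:
  lm = cd·sr = cd (luminous flux; sr is dimensionless).
  Ω = V/A (resistance = voltage per current),
      = kg·m²·s⁻³·A⁻².
  J = N·m (work = force × distance),
      = kg·m²·s⁻².
  So J⁻¹ = kg⁻¹·m⁻²·s².
  T = Wb/m² (flux density = flux per area),
      = kg·s⁻²·A⁻¹.
  So T⁻¹ = kg⁻¹·s²·A.
  Gy = J/kg (absorbed dose = energy per mass),
      = m²·s⁻².
  So Gy⁻¹ = m⁻²·s².
  W = J/s (power = energy per time),
      = kg·m²·s⁻³.
  So W⁻¹ = kg⁻¹·m⁻²·s³.
  Combining: lm·K⁻¹·kg⁻²·Ω·A·J⁻¹·T⁻¹·Gy⁻¹·W⁻¹ = cd · K⁻¹ · kg⁻² · (kg·m²·s⁻³·A⁻²) · A · (kg⁻¹·m⁻²·s²) · (kg⁻¹·s²·A) · (m⁻²·s²) · (kg⁻¹·m⁻²·s³) = kg⁻⁴·m⁻⁴·s⁶·K⁻¹·cd.
Left is kg⁻³·m⁻⁴·s⁴·A⁻¹·K⁻¹·cd; right is kg⁻⁴·m⁻⁴·s⁶·K⁻¹·cd — different.

No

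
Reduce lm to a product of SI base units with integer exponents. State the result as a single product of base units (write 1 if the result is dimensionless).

lm = cd·sr = cd (luminous flux; sr is dimensionless).

cd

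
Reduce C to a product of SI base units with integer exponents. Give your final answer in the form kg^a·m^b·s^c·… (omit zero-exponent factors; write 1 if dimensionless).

s·A

C = A·s = s·A (charge = current × time).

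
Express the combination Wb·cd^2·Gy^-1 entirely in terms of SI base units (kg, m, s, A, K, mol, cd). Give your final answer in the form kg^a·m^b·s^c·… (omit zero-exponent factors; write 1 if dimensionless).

Wb = V·s (flux: a volt is a weber per second),
    = kg·m²·s⁻²·A⁻¹.
Gy = J/kg (absorbed dose = energy per mass),
    = m²·s⁻².
So Gy⁻¹ = m⁻²·s².
Combining: Wb·cd²·Gy⁻¹ = (kg·m²·s⁻²·A⁻¹) · cd² · (m⁻²·s²) = kg·A⁻¹·cd².

kg·A⁻¹·cd²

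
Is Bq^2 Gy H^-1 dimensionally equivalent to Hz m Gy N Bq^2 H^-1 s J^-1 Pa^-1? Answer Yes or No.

Left side:
  Bq = 1/s = s⁻¹ (activity is decays per second).
  So Bq² = s⁻².
  Gy = J/kg (absorbed dose = energy per mass),
      = m²·s⁻².
  H = Wb/A (inductance = flux per current),
      = kg·m²·s⁻²·A⁻².
  So H⁻¹ = kg⁻¹·m⁻²·s²·A².
  Combining: Bq²·Gy·H⁻¹ = s⁻² · (m²·s⁻²) · (kg⁻¹·m⁻²·s²·A²) = kg⁻¹·s⁻²·A².
Right side:
  Hz = s⁻¹.
  Gy = m²·s⁻².
  N = kg·m·s⁻².
  Bq = s⁻¹.
  So Bq² = s⁻².
  H = kg·m²·s⁻²·A⁻².
  So H⁻¹ = kg⁻¹·m⁻²·s²·A².
  J = kg·m²·s⁻².
  So J⁻¹ = kg⁻¹·m⁻²·s².
  Pa = kg·m⁻¹·s⁻².
  So Pa⁻¹ = kg⁻¹·m·s².
  Combining: Hz·m·Gy·N·Bq²·H⁻¹·s·J⁻¹·Pa⁻¹ = s⁻¹ · m · (m²·s⁻²) · (kg·m·s⁻²) · s⁻² · (kg⁻¹·m⁻²·s²·A²) · s · (kg⁻¹·m⁻²·s²) · (kg⁻¹·m·s²) = kg⁻²·m·A².
Left is kg⁻¹·s⁻²·A²; right is kg⁻²·m·A² — different.

No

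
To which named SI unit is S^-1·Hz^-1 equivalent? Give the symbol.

H

S = 1/Ω (conductance is reciprocal resistance),
    = kg⁻¹·m⁻²·s³·A².
So S⁻¹ = kg·m²·s⁻³·A⁻².
Hz = 1/s = s⁻¹ (frequency is cycles per second).
So Hz⁻¹ = s.
Combining: S⁻¹·Hz⁻¹ = (kg·m²·s⁻³·A⁻²) · s = kg·m²·s⁻²·A⁻².
kg·m²·s⁻²·A⁻² is the base-SI form of the henry.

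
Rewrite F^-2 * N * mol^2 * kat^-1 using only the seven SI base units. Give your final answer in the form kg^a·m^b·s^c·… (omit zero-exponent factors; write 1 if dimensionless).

F = kg⁻¹·m⁻²·s⁴·A².
So F⁻² = kg²·m⁴·s⁻⁸·A⁻⁴.
N = kg·m·s⁻².
kat = s⁻¹·mol.
So kat⁻¹ = s·mol⁻¹.
Combining: F⁻²·N·mol²·kat⁻¹ = (kg²·m⁴·s⁻⁸·A⁻⁴) · (kg·m·s⁻²) · mol² · (s·mol⁻¹) = kg³·m⁵·s⁻⁹·A⁻⁴·mol.

kg³·m⁵·s⁻⁹·A⁻⁴·mol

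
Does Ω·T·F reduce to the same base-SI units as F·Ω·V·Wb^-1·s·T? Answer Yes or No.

Yes

Left side:
  Ω = V/A (resistance = voltage per current),
      = kg·m²·s⁻³·A⁻².
  T = Wb/m² (flux density = flux per area),
      = kg·s⁻²·A⁻¹.
  F = C/V (capacitance = charge per voltage),
      = A·s/(kg·m²·s⁻³·A⁻¹) (substituting C and V),
      = kg⁻¹·m⁻²·s⁴·A².
  Combining: Ω·T·F = (kg·m²·s⁻³·A⁻²) · (kg·s⁻²·A⁻¹) · (kg⁻¹·m⁻²·s⁴·A²) = kg·s⁻¹·A⁻¹.
Right side:
  F = kg⁻¹·m⁻²·s⁴·A².
  Ω = kg·m²·s⁻³·A⁻².
  V = kg·m²·s⁻³·A⁻¹.
  Wb = kg·m²·s⁻²·A⁻¹.
  So Wb⁻¹ = kg⁻¹·m⁻²·s²·A.
  T = kg·s⁻²·A⁻¹.
  Combining: F·Ω·V·Wb⁻¹·s·T = (kg⁻¹·m⁻²·s⁴·A²) · (kg·m²·s⁻³·A⁻²) · (kg·m²·s⁻³·A⁻¹) · (kg⁻¹·m⁻²·s²·A) · s · (kg·s⁻²·A⁻¹) = kg·s⁻¹·A⁻¹.
Both reduce to kg·s⁻¹·A⁻¹.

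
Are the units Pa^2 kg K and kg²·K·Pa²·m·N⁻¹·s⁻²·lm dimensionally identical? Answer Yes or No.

Left side:
  Pa = kg·m⁻¹·s⁻².
  So Pa² = kg²·m⁻²·s⁻⁴.
  Combining: Pa²·kg·K = (kg²·m⁻²·s⁻⁴) · kg · K = kg³·m⁻²·s⁻⁴·K.
Right side:
  Pa = kg·m⁻¹·s⁻².
  So Pa² = kg²·m⁻²·s⁻⁴.
  N = kg·m·s⁻².
  So N⁻¹ = kg⁻¹·m⁻¹·s².
  lm = cd.
  Combining: kg²·K·Pa²·m·N⁻¹·s⁻²·lm = kg² · K · (kg²·m⁻²·s⁻⁴) · m · (kg⁻¹·m⁻¹·s²) · s⁻² · cd = kg³·m⁻²·s⁻⁴·K·cd.
Left is kg³·m⁻²·s⁻⁴·K; right is kg³·m⁻²·s⁻⁴·K·cd — different.

No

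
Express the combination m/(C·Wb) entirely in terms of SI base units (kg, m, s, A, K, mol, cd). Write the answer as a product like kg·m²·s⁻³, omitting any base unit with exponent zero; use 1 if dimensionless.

kg⁻¹·m⁻¹·s

C = A·s = s·A (charge = current × time).
So C⁻¹ = s⁻¹·A⁻¹.
Wb = V·s (flux: a volt is a weber per second),
    = kg·m²·s⁻²·A⁻¹.
So Wb⁻¹ = kg⁻¹·m⁻²·s²·A.
Combining: m·C⁻¹·Wb⁻¹ = m · (s⁻¹·A⁻¹) · (kg⁻¹·m⁻²·s²·A) = kg⁻¹·m⁻¹·s.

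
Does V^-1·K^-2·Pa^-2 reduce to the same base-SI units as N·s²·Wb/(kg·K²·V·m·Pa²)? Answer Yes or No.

No

Left side:
  V = W/A (potential = power per current),
      = kg·m²·s⁻³·A⁻¹.
  So V⁻¹ = kg⁻¹·m⁻²·s³·A.
  Pa = N/m² (pressure = force per area),
      = kg·m⁻¹·s⁻².
  So Pa⁻² = kg⁻²·m²·s⁴.
  Combining: V⁻¹·K⁻²·Pa⁻² = (kg⁻¹·m⁻²·s³·A) · K⁻² · (kg⁻²·m²·s⁴) = kg⁻³·s⁷·A·K⁻².
Right side:
  N = kg·m/s² = kg·m·s⁻² (force = mass × acceleration).
  V = W/A (potential = power per current),
      = kg·m²·s⁻³·A⁻¹.
  So V⁻¹ = kg⁻¹·m⁻²·s³·A.
  Wb = V·s (flux: a volt is a weber per second),
      = kg·m²·s⁻²·A⁻¹.
  Pa = N/m² (pressure = force per area),
      = kg·m⁻¹·s⁻².
  So Pa⁻² = kg⁻²·m²·s⁴.
  Combining: kg⁻¹·K⁻²·N·s²·V⁻¹·m⁻¹·Wb·Pa⁻² = kg⁻¹ · K⁻² · (kg·m·s⁻²) · s² · (kg⁻¹·m⁻²·s³·A) · m⁻¹ · (kg·m²·s⁻²·A⁻¹) · (kg⁻²·m²·s⁴) = kg⁻²·m²·s⁵·K⁻².
Left is kg⁻³·s⁷·A·K⁻²; right is kg⁻²·m²·s⁵·K⁻² — different.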